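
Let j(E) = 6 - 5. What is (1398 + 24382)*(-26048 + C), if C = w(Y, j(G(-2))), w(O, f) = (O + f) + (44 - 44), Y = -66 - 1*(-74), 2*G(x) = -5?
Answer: -671285420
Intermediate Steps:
G(x) = -5/2 (G(x) = (1/2)*(-5) = -5/2)
j(E) = 1
Y = 8 (Y = -66 + 74 = 8)
w(O, f) = O + f (w(O, f) = (O + f) + 0 = O + f)
C = 9 (C = 8 + 1 = 9)
(1398 + 24382)*(-26048 + C) = (1398 + 24382)*(-26048 + 9) = 25780*(-26039) = -671285420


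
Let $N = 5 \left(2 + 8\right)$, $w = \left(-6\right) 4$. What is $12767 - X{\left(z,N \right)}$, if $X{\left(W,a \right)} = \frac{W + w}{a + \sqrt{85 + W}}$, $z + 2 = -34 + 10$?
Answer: $\frac{31166747}{2441} - \frac{50 \sqrt{59}}{2441} \approx 12768.0$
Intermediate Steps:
$z = -26$ ($z = -2 + \left(-34 + 10\right) = -2 - 24 = -26$)
$w = -24$
$N = 50$ ($N = 5 \cdot 10 = 50$)
$X{\left(W,a \right)} = \frac{-24 + W}{a + \sqrt{85 + W}}$ ($X{\left(W,a \right)} = \frac{W - 24}{a + \sqrt{85 + W}} = \frac{-24 + W}{a + \sqrt{85 + W}}$)
$12767 - X{\left(z,N \right)} = 12767 - \frac{-24 - 26}{50 + \sqrt{85 - 26}} = 12767 - \frac{1}{50 + \sqrt{59}} \left(-50\right) = 12767 - - \frac{50}{50 + \sqrt{59}} = 12767 + \frac{50}{50 + \sqrt{59}}$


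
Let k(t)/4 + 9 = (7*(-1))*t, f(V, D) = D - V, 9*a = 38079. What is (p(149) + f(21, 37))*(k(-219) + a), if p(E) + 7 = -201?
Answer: -1982784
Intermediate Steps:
a = 4231 (a = (⅑)*38079 = 4231)
p(E) = -208 (p(E) = -7 - 201 = -208)
k(t) = -36 - 28*t (k(t) = -36 + 4*((7*(-1))*t) = -36 + 4*(-7*t) = -36 - 28*t)
(p(149) + f(21, 37))*(k(-219) + a) = (-208 + (37 - 1*21))*((-36 - 28*(-219)) + 4231) = (-208 + (37 - 21))*((-36 + 6132) + 4231) = (-208 + 16)*(6096 + 4231) = -192*10327 = -1982784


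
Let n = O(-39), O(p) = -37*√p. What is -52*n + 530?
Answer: 530 + 1924*I*√39 ≈ 530.0 + 12015.0*I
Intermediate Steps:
n = -37*I*√39 ≈ -231.06*I
-52*n + 530 = -(-1924)*I*√39 + 530 = 1924*I*√39 + 530 = 530 + 1924*I*√39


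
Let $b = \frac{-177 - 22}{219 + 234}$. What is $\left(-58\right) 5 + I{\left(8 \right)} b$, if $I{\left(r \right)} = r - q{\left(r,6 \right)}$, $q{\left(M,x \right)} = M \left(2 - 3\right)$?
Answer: $- \frac{134554}{453} \approx -297.03$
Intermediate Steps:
$q{\left(M,x \right)} = - M$ ($q{\left(M,x \right)} = M \left(-1\right) = - M$)
$I{\left(r \right)} = 2 r$ ($I{\left(r \right)} = r - - r = r + r = 2 r$)
$b = - \frac{199}{453} \approx -0.43929$
$\left(-58\right) 5 + I{\left(8 \right)} b = \left(-58\right) 5 + 2 \cdot 8 \left(- \frac{199}{453}\right) = -290 + 16 \left(- \frac{199}{453}\right) = -290 - \frac{3184}{453} = - \frac{134554}{453}$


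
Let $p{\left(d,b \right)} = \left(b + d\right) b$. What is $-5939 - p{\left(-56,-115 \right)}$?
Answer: $-25604$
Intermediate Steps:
$p{\left(d,b \right)} = b \left(b + d\right)$
$-5939 - p{\left(-56,-115 \right)} = -5939 - - 115 \left(-115 - 56\right) = -5939 - \left(-115\right) \left(-171\right) = -5939 - 19665 = -25604$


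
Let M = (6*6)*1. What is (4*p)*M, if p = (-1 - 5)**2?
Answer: 5184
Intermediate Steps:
M = 36 (M = 36*1 = 36)
p = 36 (p = (-6)**2 = 36)
(4*p)*M = (4*36)*36 = 144*36 = 5184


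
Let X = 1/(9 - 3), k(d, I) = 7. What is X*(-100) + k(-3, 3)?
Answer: -29/3 ≈ -9.6667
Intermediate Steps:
X = 1/6 ≈ 0.16667
X*(-100) + k(-3, 3) = (1/6)*(-100) + 7 = -50/3 + 7 = -29/3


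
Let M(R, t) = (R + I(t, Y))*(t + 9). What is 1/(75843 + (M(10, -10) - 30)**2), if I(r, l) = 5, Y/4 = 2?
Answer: 1/77868 ≈ 1.2842e-5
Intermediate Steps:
Y = 8 (Y = 4*2 = 8)
M(R, t) = (5 + R)*(9 + t) (M(R, t) = (R + 5)*(t + 9) = (5 + R)*(9 + t))
1/(75843 + (M(10, -10) - 30)**2) = 1/(75843 + ((45 + 5*(-10) + 9*10 + 10*(-10)) - 30)**2) = 1/(75843 + ((45 - 50 + 90 - 100) - 30)**2) = 1/(75843 + (-15 - 30)**2) = 1/(75843 + (-45)**2) = 1/(75843 + 2025) = 1/77868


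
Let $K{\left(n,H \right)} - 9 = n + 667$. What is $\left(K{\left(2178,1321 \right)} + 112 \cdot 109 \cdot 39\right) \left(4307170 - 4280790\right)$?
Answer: $12635123080$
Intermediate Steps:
$K{\left(n,H \right)} = 676 + n$ ($K{\left(n,H \right)} = 9 + \left(n + 667\right) = 9 + \left(667 + n\right) = 676 + n$)
$\left(K{\left(2178,1321 \right)} + 112 \cdot 109 \cdot 39\right) \left(4307170 - 4280790\right) = \left(\left(676 + 2178\right) + 112 \cdot 109 \cdot 39\right) \left(4307170 - 4280790\right) = \left(2854 + 12208 \cdot 39\right) 26380 = \left(2854 + 476112\right) 26380 = 478966 \cdot 26380 = 12635123080$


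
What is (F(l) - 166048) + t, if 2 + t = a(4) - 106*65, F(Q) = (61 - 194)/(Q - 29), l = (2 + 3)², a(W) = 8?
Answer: -691595/4 ≈ -1.7290e+5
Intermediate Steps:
l = 25 (l = 5² = 25)
F(Q) = -133/(-29 + Q)
t = -6884 (t = -2 + (8 - 106*65) = -2 + (8 - 6890) = -2 - 6882 = -6884)
(F(l) - 166048) + t = (-133/(-29 + 25) - 166048) - 6884 = (-133/(-4) - 166048) - 6884 = (-133*(-¼) - 166048) - 6884 = (133/4 - 166048) - 6884 = -664059/4 - 6884 = -691595/4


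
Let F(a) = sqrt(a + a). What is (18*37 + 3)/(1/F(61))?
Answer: 669*sqrt(122) ≈ 7389.3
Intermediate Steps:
F(a) = sqrt(2)*sqrt(a) (F(a) = sqrt(2*a) = sqrt(2)*sqrt(a))
(18*37 + 3)/(1/F(61)) = (18*37 + 3)/(1/(sqrt(2)*sqrt(61))) = (666 + 3)/(1/(sqrt(122))) = 669/((sqrt(122)/122)) = 669*sqrt(122)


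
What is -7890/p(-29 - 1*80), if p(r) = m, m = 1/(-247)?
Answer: 1948830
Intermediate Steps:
m = -1/247 ≈ -0.0040486
p(r) = -1/247
-7890/p(-29 - 1*80) = -7890/(-1/247) = -7890*(-247) = 1948830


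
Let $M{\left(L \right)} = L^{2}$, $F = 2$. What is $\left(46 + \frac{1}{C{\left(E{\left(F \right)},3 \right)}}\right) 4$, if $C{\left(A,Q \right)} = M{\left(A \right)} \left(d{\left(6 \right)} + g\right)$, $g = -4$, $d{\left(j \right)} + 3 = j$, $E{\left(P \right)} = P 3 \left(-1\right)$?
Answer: $\frac{1655}{9} \approx 183.89$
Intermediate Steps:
$E{\left(P \right)} = - 3 P$ ($E{\left(P \right)} = 3 P \left(-1\right) = - 3 P$)
$d{\left(j \right)} = -3 + j$
$C{\left(A,Q \right)} = - A^{2}$ ($C{\left(A,Q \right)} = A^{2} \left(\left(-3 + 6\right) - 4\right) = A^{2} \left(3 - 4\right) = A^{2} \left(-1\right) = - A^{2}$)
$\left(46 + \frac{1}{C{\left(E{\left(F \right)},3 \right)}}\right) 4 = \left(46 + \frac{1}{\left(-1\right) \left(\left(-3\right) 2\right)^{2}}\right) 4 = \left(46 + \frac{1}{\left(-1\right) \left(-6\right)^{2}}\right) 4 = \left(46 + \frac{1}{\left(-1\right) 36}\right) 4 = \left(46 + \frac{1}{-36}\right) 4 = \left(46 - \frac{1}{36}\right) 4 = \frac{1655}{36} \cdot 4 = \frac{1655}{9}$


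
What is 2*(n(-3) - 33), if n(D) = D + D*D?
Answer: -54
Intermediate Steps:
n(D) = D + D²
2*(n(-3) - 33) = 2*(-3*(1 - 3) - 33) = 2*(-3*(-2) - 33) = 2*(6 - 33) = 2*(-27) = -54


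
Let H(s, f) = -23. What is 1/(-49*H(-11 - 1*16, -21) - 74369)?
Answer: -1/73242 ≈ -1.3653e-5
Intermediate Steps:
1/(-49*H(-11 - 1*16, -21) - 74369) = 1/(-49*(-23) - 74369) = 1/(1127 - 74369) = 1/(-73242) = -1/73242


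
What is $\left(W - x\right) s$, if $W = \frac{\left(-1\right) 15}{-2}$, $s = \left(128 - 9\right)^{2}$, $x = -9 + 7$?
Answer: $\frac{269059}{2} \approx 1.3453 \cdot 10^{5}$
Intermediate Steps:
$x = -2$
$s = 14161$ ($s = 119^{2} = 14161$)
$W = \frac{15}{2}$ ($W = \left(-15\right) \left(- \frac{1}{2}\right) = \frac{15}{2} \approx 7.5$)
$\left(W - x\right) s = \left(\frac{15}{2} - -2\right) 14161 = \left(\frac{15}{2} + 2\right) 14161 = \frac{19}{2} \cdot 14161 = \frac{269059}{2}$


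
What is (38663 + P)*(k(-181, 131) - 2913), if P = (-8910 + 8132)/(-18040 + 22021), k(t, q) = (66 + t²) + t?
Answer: 1525467670375/1327 ≈ 1.1496e+9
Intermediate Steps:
k(t, q) = 66 + t + t²
P = -778/3981 ≈ -0.19543
(38663 + P)*(k(-181, 131) - 2913) = (38663 - 778/3981)*((66 - 181 + (-181)²) - 2913) = 153916625*((66 - 181 + 32761) - 2913)/3981 = 153916625*(32646 - 2913)/3981 = (153916625/3981)*29733 = 1525467670375/1327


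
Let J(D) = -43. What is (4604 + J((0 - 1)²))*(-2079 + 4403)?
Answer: 10599764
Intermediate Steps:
(4604 + J((0 - 1)²))*(-2079 + 4403) = (4604 - 43)*(-2079 + 4403) = 4561*2324 = 10599764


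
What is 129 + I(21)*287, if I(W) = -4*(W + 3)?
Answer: -27423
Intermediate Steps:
I(W) = -12 - 4*W (I(W) = -4*(3 + W) = -12 - 4*W)
129 + I(21)*287 = 129 + (-12 - 4*21)*287 = 129 + (-12 - 84)*287 = 129 - 96*287 = 129 - 27552 = -27423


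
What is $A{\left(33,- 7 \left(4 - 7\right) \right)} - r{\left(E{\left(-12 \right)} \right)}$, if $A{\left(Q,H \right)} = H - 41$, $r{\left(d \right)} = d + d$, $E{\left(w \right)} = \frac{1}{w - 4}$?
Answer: $- \frac{159}{8} \approx -19.875$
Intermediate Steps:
$E{\left(w \right)} = \frac{1}{-4 + w}$
$r{\left(d \right)} = 2 d$
$A{\left(Q,H \right)} = -41 + H$
$A{\left(33,- 7 \left(4 - 7\right) \right)} - r{\left(E{\left(-12 \right)} \right)} = \left(-41 - 7 \left(4 - 7\right)\right) - \frac{2}{-4 - 12} = \left(-41 - -21\right) - \frac{2}{-16} = \left(-41 + 21\right) - 2 \left(- \frac{1}{16}\right) = -20 - - \frac{1}{8} = -20 + \frac{1}{8} = - \frac{159}{8}$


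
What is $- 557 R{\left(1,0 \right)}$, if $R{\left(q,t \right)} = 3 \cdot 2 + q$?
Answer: $-3899$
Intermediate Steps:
$R{\left(q,t \right)} = 6 + q$
$- 557 R{\left(1,0 \right)} = - 557 \left(6 + 1\right) = \left(-557\right) 7 = -3899$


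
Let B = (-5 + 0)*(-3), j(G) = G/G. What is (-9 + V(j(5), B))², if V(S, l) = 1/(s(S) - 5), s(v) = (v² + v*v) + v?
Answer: 361/4 ≈ 90.250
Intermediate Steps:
s(v) = v + 2*v² (s(v) = (v² + v²) + v = 2*v² + v = v + 2*v²)
j(G) = 1
B = 15 (B = -5*(-3) = 15)
V(S, l) = 1/(-5 + S*(1 + 2*S)) (V(S, l) = 1/(S*(1 + 2*S) - 5) = 1/(-5 + S*(1 + 2*S)))
(-9 + V(j(5), B))² = (-9 + 1/(-5 + 1*(1 + 2*1)))² = (-9 + 1/(-5 + 1*(1 + 2)))² = (-9 + 1/(-5 + 1*3))² = (-9 + 1/(-5 + 3))² = (-9 + 1/(-2))² = (-9 - ½)² = (-19/2)² = 361/4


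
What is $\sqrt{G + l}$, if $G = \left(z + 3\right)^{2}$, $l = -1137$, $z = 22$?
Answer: $16 i \sqrt{2} \approx 22.627 i$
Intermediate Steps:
$G = 625$ ($G = \left(22 + 3\right)^{2} = 25^{2} = 625$)
$\sqrt{G + l} = \sqrt{625 - 1137} = \sqrt{-512} = 16 i \sqrt{2}$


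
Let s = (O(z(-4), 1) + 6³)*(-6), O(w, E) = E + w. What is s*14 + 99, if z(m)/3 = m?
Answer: -17121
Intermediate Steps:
z(m) = 3*m
s = -1230 (s = ((1 + 3*(-4)) + 6³)*(-6) = ((1 - 12) + 216)*(-6) = (-11 + 216)*(-6) = 205*(-6) = -1230)
s*14 + 99 = -1230*14 + 99 = -17220 + 99 = -17121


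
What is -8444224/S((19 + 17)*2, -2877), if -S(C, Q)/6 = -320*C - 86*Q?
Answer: 2111056/336573 ≈ 6.2722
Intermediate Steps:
S(C, Q) = 516*Q + 1920*C (S(C, Q) = -6*(-320*C - 86*Q) = 516*Q + 1920*C)
-8444224/S((19 + 17)*2, -2877) = -8444224/(516*(-2877) + 1920*((19 + 17)*2)) = -8444224/(-1484532 + 1920*(36*2)) = -8444224/(-1484532 + 1920*72) = -8444224/(-1484532 + 138240) = -8444224/(-1346292) = -8444224*(-1/1346292) = 2111056/336573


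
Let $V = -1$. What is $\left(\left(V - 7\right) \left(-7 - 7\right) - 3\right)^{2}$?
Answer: $11881$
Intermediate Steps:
$\left(\left(V - 7\right) \left(-7 - 7\right) - 3\right)^{2} = \left(\left(-1 - 7\right) \left(-7 - 7\right) - 3\right)^{2} = \left(\left(-8\right) \left(-14\right) - 3\right)^{2} = \left(112 - 3\right)^{2} = 109^{2} = 11881$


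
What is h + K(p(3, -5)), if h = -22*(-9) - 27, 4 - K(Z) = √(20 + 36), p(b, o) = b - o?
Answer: 175 - 2*√14 ≈ 167.52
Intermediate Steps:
K(Z) = 4 - 2*√14 (K(Z) = 4 - √(20 + 36) = 4 - √56 = 4 - 2*√14)
h = 171 (h = 198 - 27 = 171)
h + K(p(3, -5)) = 171 + (4 - 2*√14) = 175 - 2*√14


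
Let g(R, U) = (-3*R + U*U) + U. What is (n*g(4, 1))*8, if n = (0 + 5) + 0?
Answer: -400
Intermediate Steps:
g(R, U) = U + U**2 - 3*R (g(R, U) = (-3*R + U**2) + U = (U**2 - 3*R) + U = U + U**2 - 3*R)
n = 5 (n = 5 + 0 = 5)
(n*g(4, 1))*8 = (5*(1 + 1**2 - 3*4))*8 = (5*(1 + 1 - 12))*8 = (5*(-10))*8 = -50*8 = -400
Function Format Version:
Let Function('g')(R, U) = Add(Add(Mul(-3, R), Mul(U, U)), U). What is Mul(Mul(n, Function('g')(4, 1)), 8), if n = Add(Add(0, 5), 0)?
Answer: -400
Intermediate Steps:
Function('g')(R, U) = Add(U, Pow(U, 2), Mul(-3, R)) (Function('g')(R, U) = Add(Add(Mul(-3, R), Pow(U, 2)), U) = Add(Add(Pow(U, 2), Mul(-3, R)), U) = Add(U, Pow(U, 2), Mul(-3, R)))
n = 5 (n = Add(5, 0) = 5)
Mul(Mul(n, Function('g')(4, 1)), 8) = Mul(Mul(5, Add(1, Pow(1, 2), Mul(-3, 4))), 8) = Mul(Mul(5, Add(1, 1, -12)), 8) = Mul(Mul(5, -10), 8) = Mul(-50, 8) = -400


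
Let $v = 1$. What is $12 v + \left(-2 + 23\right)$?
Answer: $33$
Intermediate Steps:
$12 v + \left(-2 + 23\right) = 12 \cdot 1 + \left(-2 + 23\right) = 12 + 21 = 33$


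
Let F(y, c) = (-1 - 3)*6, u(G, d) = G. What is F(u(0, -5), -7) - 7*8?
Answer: -80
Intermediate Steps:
F(y, c) = -24 (F(y, c) = -4*6 = -24)
F(u(0, -5), -7) - 7*8 = -24 - 7*8 = -24 - 56 = -80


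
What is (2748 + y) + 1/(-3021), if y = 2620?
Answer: 16216727/3021 ≈ 5368.0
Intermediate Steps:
(2748 + y) + 1/(-3021) = (2748 + 2620) + 1/(-3021) = 5368 - 1/3021 = 16216727/3021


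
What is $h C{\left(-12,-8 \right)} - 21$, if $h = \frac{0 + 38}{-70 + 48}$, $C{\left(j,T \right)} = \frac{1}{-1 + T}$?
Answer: $- \frac{2060}{99} \approx -20.808$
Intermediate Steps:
$h = - \frac{19}{11}$ ($h = \frac{38}{-22} = 38 \left(- \frac{1}{22}\right) = - \frac{19}{11} \approx -1.7273$)
$h C{\left(-12,-8 \right)} - 21 = - \frac{19}{11 \left(-1 - 8\right)} - 21 = - \frac{19}{11 \left(-9\right)} - 21 = \left(- \frac{19}{11}\right) \left(- \frac{1}{9}\right) - 21 = \frac{19}{99} - 21 = - \frac{2060}{99}$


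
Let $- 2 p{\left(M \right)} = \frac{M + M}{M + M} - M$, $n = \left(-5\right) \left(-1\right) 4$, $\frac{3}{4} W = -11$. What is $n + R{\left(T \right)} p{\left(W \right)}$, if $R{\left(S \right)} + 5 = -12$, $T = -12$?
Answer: $\frac{919}{6} \approx 153.17$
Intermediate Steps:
$R{\left(S \right)} = -17$ ($R{\left(S \right)} = -5 - 12 = -17$)
$W = - \frac{44}{3}$ ($W = \frac{4}{3} \left(-11\right) = - \frac{44}{3} \approx -14.667$)
$n = 20$ ($n = 5 \cdot 4 = 20$)
$p{\left(M \right)} = - \frac{1}{2} + \frac{M}{2}$ ($p{\left(M \right)} = - \frac{\frac{M + M}{M + M} - M}{2} = - \frac{\frac{2 M}{2 M} - M}{2} = - \frac{2 M \frac{1}{2 M} - M}{2} = - \frac{1 - M}{2} = - \frac{1}{2} + \frac{M}{2}$)
$n + R{\left(T \right)} p{\left(W \right)} = 20 - 17 \left(- \frac{1}{2} + \frac{1}{2} \left(- \frac{44}{3}\right)\right) = 20 - 17 \left(- \frac{1}{2} - \frac{22}{3}\right) = 20 - - \frac{799}{6} = 20 + \frac{799}{6} = \frac{919}{6}$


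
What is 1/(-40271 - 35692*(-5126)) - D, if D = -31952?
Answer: 12441672271777/389386338 ≈ 31952.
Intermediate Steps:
1/(-40271 - 35692*(-5126)) - D = 1/(-40271 - 35692*(-5126)) - 1*(-31952) = -1/5126/(-75963) + 31952 = -1/75963*(-1/5126) + 31952 = 1/389386338 + 31952 = 12441672271777/389386338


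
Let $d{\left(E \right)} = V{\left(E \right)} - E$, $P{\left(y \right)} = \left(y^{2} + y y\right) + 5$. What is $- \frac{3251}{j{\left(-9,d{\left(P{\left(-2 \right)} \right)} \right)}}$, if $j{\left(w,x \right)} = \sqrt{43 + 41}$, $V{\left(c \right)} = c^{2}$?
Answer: $- \frac{3251 \sqrt{21}}{42} \approx -354.71$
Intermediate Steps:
$P{\left(y \right)} = 5 + 2 y^{2}$ ($P{\left(y \right)} = \left(y^{2} + y^{2}\right) + 5 = 2 y^{2} + 5 = 5 + 2 y^{2}$)
$d{\left(E \right)} = E^{2} - E$
$j{\left(w,x \right)} = 2 \sqrt{21}$ ($j{\left(w,x \right)} = \sqrt{84} = 2 \sqrt{21}$)
$- \frac{3251}{j{\left(-9,d{\left(P{\left(-2 \right)} \right)} \right)}} = - \frac{3251}{2 \sqrt{21}} = - 3251 \frac{\sqrt{21}}{42} = - \frac{3251 \sqrt{21}}{42}$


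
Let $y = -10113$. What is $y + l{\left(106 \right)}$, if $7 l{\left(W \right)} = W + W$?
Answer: $- \frac{70579}{7} \approx -10083.0$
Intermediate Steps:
$l{\left(W \right)} = \frac{2 W}{7}$ ($l{\left(W \right)} = \frac{W + W}{7} = \frac{2 W}{7}$)
$y + l{\left(106 \right)} = -10113 + \frac{2}{7} \cdot 106 = -10113 + \frac{212}{7} = - \frac{70579}{7}$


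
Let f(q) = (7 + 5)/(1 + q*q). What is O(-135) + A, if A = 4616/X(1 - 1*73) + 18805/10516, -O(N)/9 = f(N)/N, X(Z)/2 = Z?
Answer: -130526266577/4312453860 ≈ -30.267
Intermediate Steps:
f(q) = 12/(1 + q²)
X(Z) = 2*Z
O(N) = -108/(N*(1 + N²)) (O(N) = -9*12/(1 + N²)/N = -108/(N*(1 + N²)))
A = -2864621/94644 (A = 4616/((2*(1 - 1*73))) + 18805/10516 = 4616/((2*(1 - 73))) + 18805*(1/10516) = 4616/((2*(-72))) + 18805/10516 = 4616/(-144) + 18805/10516 = 4616*(-1/144) + 18805/10516 = -577/18 + 18805/10516 = -2864621/94644 ≈ -30.267)
O(-135) + A = -108/(-135 + (-135)³) - 2864621/94644 = -108/(-135 - 2460375) - 2864621/94644 = -108/(-2460510) - 2864621/94644 = -108*(-1/2460510) - 2864621/94644 = 2/45565 - 2864621/94644 = -130526266577/4312453860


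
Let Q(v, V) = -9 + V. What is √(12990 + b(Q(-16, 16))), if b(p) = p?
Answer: √12997 ≈ 114.00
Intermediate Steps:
√(12990 + b(Q(-16, 16))) = √(12990 + (-9 + 16)) = √(12990 + 7) = √12997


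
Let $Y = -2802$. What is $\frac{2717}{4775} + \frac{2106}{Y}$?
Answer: $- \frac{407186}{2229925} \approx -0.1826$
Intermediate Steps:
$\frac{2717}{4775} + \frac{2106}{Y} = \frac{2717}{4775} + \frac{2106}{-2802} = 2717 \cdot \frac{1}{4775} + 2106 \left(- \frac{1}{2802}\right) = \frac{2717}{4775} - \frac{351}{467} = - \frac{407186}{2229925}$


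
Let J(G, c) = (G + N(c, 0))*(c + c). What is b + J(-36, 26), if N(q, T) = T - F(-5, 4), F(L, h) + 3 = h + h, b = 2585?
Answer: 453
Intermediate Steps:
F(L, h) = -3 + 2*h (F(L, h) = -3 + (h + h) = -3 + 2*h)
N(q, T) = -5 + T (N(q, T) = T - (-3 + 2*4) = T - (-3 + 8) = T - 1*5 = T - 5 = -5 + T)
J(G, c) = 2*c*(-5 + G) (J(G, c) = (G + (-5 + 0))*(c + c) = (G - 5)*(2*c) = (-5 + G)*(2*c) = 2*c*(-5 + G))
b + J(-36, 26) = 2585 + 2*26*(-5 - 36) = 2585 + 2*26*(-41) = 2585 - 2132 = 453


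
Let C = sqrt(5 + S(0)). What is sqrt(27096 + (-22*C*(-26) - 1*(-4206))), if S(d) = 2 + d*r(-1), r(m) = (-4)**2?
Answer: sqrt(31302 + 572*sqrt(7)) ≈ 181.15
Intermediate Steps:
r(m) = 16
S(d) = 2 + 16*d (S(d) = 2 + d*16 = 2 + 16*d)
C = sqrt(7) (C = sqrt(5 + (2 + 16*0)) = sqrt(5 + (2 + 0)) = sqrt(5 + 2) = sqrt(7) ≈ 2.6458)
sqrt(27096 + (-22*C*(-26) - 1*(-4206))) = sqrt(27096 + (-22*sqrt(7)*(-26) - 1*(-4206))) = sqrt(27096 + (572*sqrt(7) + 4206)) = sqrt(27096 + (4206 + 572*sqrt(7))) = sqrt(31302 + 572*sqrt(7))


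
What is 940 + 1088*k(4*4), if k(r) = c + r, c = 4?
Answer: 22700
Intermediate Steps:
k(r) = 4 + r
940 + 1088*k(4*4) = 940 + 1088*(4 + 4*4) = 940 + 1088*(4 + 16) = 940 + 1088*20 = 940 + 21760 = 22700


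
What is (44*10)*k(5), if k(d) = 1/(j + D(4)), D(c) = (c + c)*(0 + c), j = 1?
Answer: 40/3 ≈ 13.333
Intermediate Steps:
D(c) = 2*c**2 (D(c) = (2*c)*c = 2*c**2)
k(d) = 1/33 (k(d) = 1/(1 + 2*4**2) = 1/(1 + 2*16) = 1/(1 + 32) = 1/33)
(44*10)*k(5) = (44*10)*(1/33) = 440*(1/33) = 40/3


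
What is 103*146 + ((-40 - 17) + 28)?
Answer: 15009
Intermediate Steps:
103*146 + ((-40 - 17) + 28) = 15038 + (-57 + 28) = 15038 - 29 = 15009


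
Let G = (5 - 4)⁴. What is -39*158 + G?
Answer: -6161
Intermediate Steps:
G = 1 (G = 1⁴ = 1)
-39*158 + G = -39*158 + 1 = -6162 + 1 = -6161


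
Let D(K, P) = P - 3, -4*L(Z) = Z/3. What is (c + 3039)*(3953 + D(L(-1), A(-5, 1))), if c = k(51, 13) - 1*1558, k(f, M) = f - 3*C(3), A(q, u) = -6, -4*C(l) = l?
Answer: 6051082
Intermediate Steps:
C(l) = -l/4
k(f, M) = 9/4 + f (k(f, M) = f - (-3)*3/4 = f - 3*(-¾) = f + 9/4 = 9/4 + f)
L(Z) = -Z/12 (L(Z) = -Z/(4*3) = -Z/12)
D(K, P) = -3 + P
c = -6019/4 (c = (9/4 + 51) - 1*1558 = 213/4 - 1558 = -6019/4 ≈ -1504.8)
(c + 3039)*(3953 + D(L(-1), A(-5, 1))) = (-6019/4 + 3039)*(3953 + (-3 - 6)) = 6137*(3953 - 9)/4 = (6137/4)*3944 = 6051082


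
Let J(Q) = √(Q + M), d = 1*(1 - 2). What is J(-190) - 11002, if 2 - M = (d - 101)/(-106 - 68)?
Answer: -11002 + I*√158601/29 ≈ -11002.0 + 13.733*I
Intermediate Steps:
d = -1 (d = 1*(-1) = -1)
M = 41/29 (M = 2 - (-1 - 101)/(-106 - 68) = 2 - (-102)/(-174) = 2 - (-102)*(-1)/174 = 2 - 1*17/29 = 2 - 17/29 = 41/29 ≈ 1.4138)
J(Q) = √(41/29 + Q) (J(Q) = √(Q + 41/29) = √(41/29 + Q))
J(-190) - 11002 = √(1189 + 841*(-190))/29 - 11002 = √(1189 - 159790)/29 - 11002 = √(-158601)/29 - 11002 = (I*√158601)/29 - 11002 = I*√158601/29 - 11002 = -11002 + I*√158601/29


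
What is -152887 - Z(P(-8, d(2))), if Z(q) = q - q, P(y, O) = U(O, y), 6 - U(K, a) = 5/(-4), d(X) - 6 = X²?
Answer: -152887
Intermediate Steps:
d(X) = 6 + X²
U(K, a) = 29/4 (U(K, a) = 6 - 5/(-4) = 6 - 5*(-1)/4 = 6 - 1*(-5/4) = 6 + 5/4 = 29/4)
P(y, O) = 29/4
Z(q) = 0
-152887 - Z(P(-8, d(2))) = -152887 - 1*0 = -152887 + 0 = -152887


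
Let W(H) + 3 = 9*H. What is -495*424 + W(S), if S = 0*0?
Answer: -209883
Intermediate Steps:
S = 0
W(H) = -3 + 9*H
-495*424 + W(S) = -495*424 + (-3 + 9*0) = -209880 + (-3 + 0) = -209880 - 3 = -209883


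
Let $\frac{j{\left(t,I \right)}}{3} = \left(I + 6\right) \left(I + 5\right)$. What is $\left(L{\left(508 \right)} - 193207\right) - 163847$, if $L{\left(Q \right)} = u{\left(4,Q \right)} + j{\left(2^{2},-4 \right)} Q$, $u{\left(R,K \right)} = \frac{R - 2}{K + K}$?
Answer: $- \frac{179835047}{508} \approx -3.5401 \cdot 10^{5}$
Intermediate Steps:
$j{\left(t,I \right)} = 3 \left(5 + I\right) \left(6 + I\right)$ ($j{\left(t,I \right)} = 3 \left(I + 6\right) \left(I + 5\right) = 3 \left(6 + I\right) \left(5 + I\right) = 3 \left(5 + I\right) \left(6 + I\right)$)
$u{\left(R,K \right)} = \frac{-2 + R}{2 K}$
$L{\left(Q \right)} = \frac{1}{Q} + 6 Q$ ($L{\left(Q \right)} = \frac{-2 + 4}{2 Q} + \left(90 + 3 \left(-4\right)^{2} + 33 \left(-4\right)\right) Q = \frac{1}{2} \frac{1}{Q} 2 + \left(90 + 3 \cdot 16 - 132\right) Q = \frac{1}{Q} + \left(90 + 48 - 132\right) Q = \frac{1}{Q} + 6 Q$)
$\left(L{\left(508 \right)} - 193207\right) - 163847 = \left(\left(\frac{1}{508} + 6 \cdot 508\right) - 193207\right) - 163847 = \left(\left(\frac{1}{508} + 3048\right) - 193207\right) - 163847 = \left(\frac{1548385}{508} - 193207\right) - 163847 = - \frac{96600771}{508} - 163847 = - \frac{179835047}{508}$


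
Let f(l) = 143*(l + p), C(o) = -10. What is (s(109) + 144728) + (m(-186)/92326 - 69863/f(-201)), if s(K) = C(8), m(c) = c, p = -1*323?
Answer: 38507324131437/266083532 ≈ 1.4472e+5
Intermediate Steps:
p = -323
f(l) = -46189 + 143*l (f(l) = 143*(l - 323) = 143*(-323 + l) = -46189 + 143*l)
s(K) = -10
(s(109) + 144728) + (m(-186)/92326 - 69863/f(-201)) = (-10 + 144728) + (-186/92326 - 69863/(-46189 + 143*(-201))) = 144718 + (-186*1/92326 - 69863/(-46189 - 28743)) = 144718 + (-93/46163 - 69863/(-74932)) = 144718 + (-93/46163 - 69863*(-1/74932)) = 144718 + (-93/46163 + 69863/74932) = 144718 + 247547461/266083532 = 38507324131437/266083532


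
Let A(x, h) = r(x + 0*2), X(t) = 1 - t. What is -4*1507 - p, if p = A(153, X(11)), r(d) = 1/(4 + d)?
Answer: -946397/157 ≈ -6028.0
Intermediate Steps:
A(x, h) = 1/(4 + x) (A(x, h) = 1/(4 + (x + 0*2)) = 1/(4 + (x + 0)) = 1/(4 + x))
p = 1/157 (p = 1/(4 + 153) = 1/157 ≈ 0.0063694)
-4*1507 - p = -4*1507 - 1*1/157 = -6028 - 1/157 = -946397/157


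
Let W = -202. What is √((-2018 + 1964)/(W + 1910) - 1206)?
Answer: 3*I*√97730906/854 ≈ 34.728*I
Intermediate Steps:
√((-2018 + 1964)/(W + 1910) - 1206) = √((-2018 + 1964)/(-202 + 1910) - 1206) = √(-54/1708 - 1206) = √(-54*1/1708 - 1206) = √(-27/854 - 1206) = √(-1029951/854) = 3*I*√97730906/854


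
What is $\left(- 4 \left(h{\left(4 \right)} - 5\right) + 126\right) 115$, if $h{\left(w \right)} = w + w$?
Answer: $13110$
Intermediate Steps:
$h{\left(w \right)} = 2 w$
$\left(- 4 \left(h{\left(4 \right)} - 5\right) + 126\right) 115 = \left(- 4 \left(2 \cdot 4 - 5\right) + 126\right) 115 = \left(- 4 \left(8 - 5\right) + 126\right) 115 = \left(\left(-4\right) 3 + 126\right) 115 = \left(-12 + 126\right) 115 = 114 \cdot 115 = 13110$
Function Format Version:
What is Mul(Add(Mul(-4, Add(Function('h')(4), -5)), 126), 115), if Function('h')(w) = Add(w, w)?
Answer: 13110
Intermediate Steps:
Function('h')(w) = Mul(2, w)
Mul(Add(Mul(-4, Add(Function('h')(4), -5)), 126), 115) = Mul(Add(Mul(-4, Add(Mul(2, 4), -5)), 126), 115) = Mul(Add(Mul(-4, Add(8, -5)), 126), 115) = Mul(Add(Mul(-4, 3), 126), 115) = Mul(Add(-12, 126), 115) = Mul(114, 115) = 13110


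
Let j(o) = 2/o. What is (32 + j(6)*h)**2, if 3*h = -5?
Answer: 80089/81 ≈ 988.75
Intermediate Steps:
h = -5/3 (h = (1/3)*(-5) = -5/3 ≈ -1.6667)
(32 + j(6)*h)**2 = (32 + (2/6)*(-5/3))**2 = (32 + (2*(1/6))*(-5/3))**2 = (32 + (1/3)*(-5/3))**2 = (32 - 5/9)**2 = (283/9)**2 = 80089/81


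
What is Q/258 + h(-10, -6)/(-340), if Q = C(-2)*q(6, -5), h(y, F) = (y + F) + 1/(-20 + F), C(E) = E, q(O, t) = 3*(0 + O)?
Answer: -35109/380120 ≈ -0.092363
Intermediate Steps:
q(O, t) = 3*O
h(y, F) = F + y + 1/(-20 + F) (h(y, F) = (F + y) + 1/(-20 + F) = F + y + 1/(-20 + F))
Q = -36 (Q = -6*6 = -2*18 = -36)
Q/258 + h(-10, -6)/(-340) = -36/258 + ((1 + (-6)**2 - 20*(-6) - 20*(-10) - 6*(-10))/(-20 - 6))/(-340) = -36*1/258 + ((1 + 36 + 120 + 200 + 60)/(-26))*(-1/340) = -6/43 - 1/26*417*(-1/340) = -6/43 - 417/26*(-1/340) = -6/43 + 417/8840 = -35109/380120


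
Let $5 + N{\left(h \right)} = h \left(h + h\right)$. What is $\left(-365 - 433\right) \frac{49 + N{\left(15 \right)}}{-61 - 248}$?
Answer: $\frac{131404}{103} \approx 1275.8$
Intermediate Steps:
$N{\left(h \right)} = -5 + 2 h^{2}$ ($N{\left(h \right)} = -5 + h \left(h + h\right) = -5 + h 2 h = -5 + 2 h^{2}$)
$\left(-365 - 433\right) \frac{49 + N{\left(15 \right)}}{-61 - 248} = \left(-365 - 433\right) \frac{49 - \left(5 - 2 \cdot 15^{2}\right)}{-61 - 248} = - 798 \frac{49 + \left(-5 + 2 \cdot 225\right)}{-309} = - 798 \left(49 + \left(-5 + 450\right)\right) \left(- \frac{1}{309}\right) = - 798 \left(49 + 445\right) \left(- \frac{1}{309}\right) = - 798 \cdot 494 \left(- \frac{1}{309}\right) = \left(-798\right) \left(- \frac{494}{309}\right) = \frac{131404}{103}$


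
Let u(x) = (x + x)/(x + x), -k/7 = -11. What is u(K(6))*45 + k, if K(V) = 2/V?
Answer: 122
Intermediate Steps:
k = 77 (k = -7*(-11) = 77)
u(x) = 1 (u(x) = (2*x)/((2*x)) = (2*x)*(1/(2*x)) = 1)
u(K(6))*45 + k = 1*45 + 77 = 45 + 77 = 122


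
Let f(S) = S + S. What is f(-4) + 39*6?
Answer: 226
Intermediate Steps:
f(S) = 2*S
f(-4) + 39*6 = 2*(-4) + 39*6 = -8 + 234 = 226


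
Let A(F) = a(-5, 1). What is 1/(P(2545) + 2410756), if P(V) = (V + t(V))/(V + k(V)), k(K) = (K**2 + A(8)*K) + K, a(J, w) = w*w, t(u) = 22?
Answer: 6484660/15632933005527 ≈ 4.1481e-7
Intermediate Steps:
a(J, w) = w**2
A(F) = 1 (A(F) = 1**2 = 1)
k(K) = K**2 + 2*K (k(K) = (K**2 + 1*K) + K = (K**2 + K) + K = (K + K**2) + K = K**2 + 2*K)
P(V) = (22 + V)/(V + V*(2 + V)) (P(V) = (V + 22)/(V + V*(2 + V)) = (22 + V)/(V + V*(2 + V)))
1/(P(2545) + 2410756) = 1/((22 + 2545)/(2545*(3 + 2545)) + 2410756) = 1/((1/2545)*2567/2548 + 2410756) = 1/((1/2545)*(1/2548)*2567 + 2410756) = 1/(2567/6484660 + 2410756) = 1/(15632933005527/6484660) = 6484660/15632933005527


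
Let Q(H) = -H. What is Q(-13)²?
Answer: 169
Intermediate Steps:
Q(-13)² = (-1*(-13))² = 13² = 169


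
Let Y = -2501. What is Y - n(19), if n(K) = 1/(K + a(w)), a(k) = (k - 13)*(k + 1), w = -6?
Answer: -285115/114 ≈ -2501.0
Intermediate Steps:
a(k) = (1 + k)*(-13 + k) (a(k) = (-13 + k)*(1 + k) = (1 + k)*(-13 + k))
n(K) = 1/(95 + K) (n(K) = 1/(K + (-13 + (-6)**2 - 12*(-6))) = 1/(K + (-13 + 36 + 72)) = 1/(K + 95) = 1/(95 + K))
Y - n(19) = -2501 - 1/(95 + 19) = -2501 - 1/114 = -285115/114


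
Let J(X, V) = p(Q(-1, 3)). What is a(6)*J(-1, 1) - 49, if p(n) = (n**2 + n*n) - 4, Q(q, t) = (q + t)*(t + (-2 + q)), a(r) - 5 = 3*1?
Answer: -81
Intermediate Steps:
a(r) = 8 (a(r) = 5 + 3*1 = 5 + 3 = 8)
Q(q, t) = (q + t)*(-2 + q + t)
p(n) = -4 + 2*n**2 (p(n) = (n**2 + n**2) - 4 = 2*n**2 - 4 = -4 + 2*n**2)
J(X, V) = -4 (J(X, V) = -4 + 2*((-1)**2 + 3**2 - 2*(-1) - 2*3 + 2*(-1)*3)**2 = -4 + 2*(1 + 9 + 2 - 6 - 6)**2 = -4 + 2*0**2 = -4 + 2*0 = -4 + 0 = -4)
a(6)*J(-1, 1) - 49 = 8*(-4) - 49 = -32 - 49 = -81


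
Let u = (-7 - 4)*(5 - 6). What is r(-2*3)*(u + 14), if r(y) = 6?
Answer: 150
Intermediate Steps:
u = 11 (u = -11*(-1) = 11)
r(-2*3)*(u + 14) = 6*(11 + 14) = 6*25 = 150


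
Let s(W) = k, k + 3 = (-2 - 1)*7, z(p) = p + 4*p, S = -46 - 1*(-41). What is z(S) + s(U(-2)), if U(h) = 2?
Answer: -49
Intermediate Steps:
S = -5 (S = -46 + 41 = -5)
z(p) = 5*p
k = -24 (k = -3 + (-2 - 1)*7 = -3 - 3*7 = -3 - 21 = -24)
s(W) = -24
z(S) + s(U(-2)) = 5*(-5) - 24 = -25 - 24 = -49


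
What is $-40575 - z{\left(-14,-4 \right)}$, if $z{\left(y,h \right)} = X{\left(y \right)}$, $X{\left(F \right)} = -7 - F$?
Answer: $-40582$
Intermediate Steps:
$z{\left(y,h \right)} = -7 - y$
$-40575 - z{\left(-14,-4 \right)} = -40575 - \left(-7 - -14\right) = -40575 - \left(-7 + 14\right) = -40575 - 7 = -40582$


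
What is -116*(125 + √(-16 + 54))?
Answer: -14500 - 116*√38 ≈ -15215.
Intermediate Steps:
-116*(125 + √(-16 + 54)) = -116*(125 + √38) = -14500 - 116*√38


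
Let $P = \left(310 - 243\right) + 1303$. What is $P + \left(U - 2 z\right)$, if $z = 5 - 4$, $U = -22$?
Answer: $1346$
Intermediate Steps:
$z = 1$ ($z = 5 - 4 = 1$)
$P = 1370$ ($P = \left(310 - 243\right) + 1303 = 67 + 1303 = 1370$)
$P + \left(U - 2 z\right) = 1370 - 24 = 1346$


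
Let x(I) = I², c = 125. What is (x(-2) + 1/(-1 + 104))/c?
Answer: 413/12875 ≈ 0.032078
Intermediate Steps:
(x(-2) + 1/(-1 + 104))/c = ((-2)² + 1/(-1 + 104))/125 = (4 + 1/103)*(1/125) = (413/103)*(1/125) = 413/12875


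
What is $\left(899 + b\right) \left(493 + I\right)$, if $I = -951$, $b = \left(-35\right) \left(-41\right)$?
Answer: $-1068972$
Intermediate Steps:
$b = 1435$
$\left(899 + b\right) \left(493 + I\right) = \left(899 + 1435\right) \left(493 - 951\right) = 2334 \left(-458\right) = -1068972$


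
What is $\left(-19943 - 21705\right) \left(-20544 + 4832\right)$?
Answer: $654373376$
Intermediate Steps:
$\left(-19943 - 21705\right) \left(-20544 + 4832\right) = \left(-41648\right) \left(-15712\right) = 654373376$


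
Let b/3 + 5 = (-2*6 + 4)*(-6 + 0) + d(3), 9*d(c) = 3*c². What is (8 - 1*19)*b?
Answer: -1518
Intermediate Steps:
d(c) = c²/3 (d(c) = (3*c²)/9 = c²/3)
b = 138 (b = -15 + 3*((-2*6 + 4)*(-6 + 0) + (⅓)*3²) = -15 + 3*((-12 + 4)*(-6) + (⅓)*9) = -15 + 3*(-8*(-6) + 3) = -15 + 3*(48 + 3) = -15 + 3*51 = -15 + 153 = 138)
(8 - 1*19)*b = (8 - 1*19)*138 = (8 - 19)*138 = -11*138 = -1518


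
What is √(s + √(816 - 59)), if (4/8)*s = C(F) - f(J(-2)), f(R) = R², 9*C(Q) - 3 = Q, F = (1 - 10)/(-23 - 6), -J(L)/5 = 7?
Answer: √(-18538482 + 7569*√757)/87 ≈ 49.211*I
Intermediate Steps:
J(L) = -35 (J(L) = -5*7 = -35)
F = 9/29 (F = -9/(-29) = -9*(-1/29) = 9/29 ≈ 0.31034)
C(Q) = ⅓ + Q/9
s = -213086/87 (s = 2*((⅓ + (⅑)*(9/29)) - 1*(-35)²) = 2*((⅓ + 1/29) - 1*1225) = 2*(32/87 - 1225) = 2*(-106543/87) = -213086/87 ≈ -2449.3)
√(s + √(816 - 59)) = √(-213086/87 + √(816 - 59)) = √(-213086/87 + √757)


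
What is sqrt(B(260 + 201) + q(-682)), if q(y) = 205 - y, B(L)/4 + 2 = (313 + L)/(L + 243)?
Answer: sqrt(1710258)/44 ≈ 29.722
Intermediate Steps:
B(L) = -8 + 4*(313 + L)/(243 + L) (B(L) = -8 + 4*((313 + L)/(L + 243)) = -8 + 4*((313 + L)/(243 + L)) = -8 + 4*(313 + L)/(243 + L))
sqrt(B(260 + 201) + q(-682)) = sqrt(4*(-173 - (260 + 201))/(243 + (260 + 201)) + (205 - 1*(-682))) = sqrt(4*(-173 - 1*461)/(243 + 461) + (205 + 682)) = sqrt(4*(-173 - 461)/704 + 887) = sqrt(4*(1/704)*(-634) + 887) = sqrt(-317/88 + 887) = sqrt(77739/88) = sqrt(1710258)/44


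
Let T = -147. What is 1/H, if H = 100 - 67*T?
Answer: 1/9949 ≈ 0.00010051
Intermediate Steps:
H = 9949 (H = 100 - 67*(-147) = 100 + 9849 = 9949)
1/H = 1/9949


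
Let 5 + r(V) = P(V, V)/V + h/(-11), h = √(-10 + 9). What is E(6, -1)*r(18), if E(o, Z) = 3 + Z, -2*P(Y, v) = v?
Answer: -11 - 2*I/11 ≈ -11.0 - 0.18182*I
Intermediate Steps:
P(Y, v) = -v/2
h = I (h = √(-1) = I ≈ 1.0*I)
r(V) = -11/2 - I/11 (r(V) = -5 + ((-V/2)/V + I/(-11)) = -5 + (-½ + I*(-1/11)) = -5 + (-½ - I/11) = -11/2 - I/11)
E(6, -1)*r(18) = (3 - 1)*(-11/2 - I/11) = 2*(-11/2 - I/11) = -11 - 2*I/11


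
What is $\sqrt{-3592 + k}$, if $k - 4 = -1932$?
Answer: $4 i \sqrt{345} \approx 74.297 i$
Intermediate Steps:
$k = -1928$ ($k = 4 - 1932 = -1928$)
$\sqrt{-3592 + k} = \sqrt{-3592 - 1928} = \sqrt{-5520} = 4 i \sqrt{345}$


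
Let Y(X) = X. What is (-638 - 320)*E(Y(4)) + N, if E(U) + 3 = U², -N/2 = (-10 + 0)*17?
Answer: -12114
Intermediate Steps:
N = 340 (N = -2*(-10 + 0)*17 = -(-20)*17 = -2*(-170) = 340)
E(U) = -3 + U²
(-638 - 320)*E(Y(4)) + N = (-638 - 320)*(-3 + 4²) + 340 = -958*(-3 + 16) + 340 = -958*13 + 340 = -12454 + 340 = -12114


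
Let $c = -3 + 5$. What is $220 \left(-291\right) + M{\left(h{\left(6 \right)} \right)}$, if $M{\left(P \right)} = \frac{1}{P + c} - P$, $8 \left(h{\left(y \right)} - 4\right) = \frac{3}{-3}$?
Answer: $- \frac{24072913}{376} \approx -64024.0$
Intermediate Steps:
$h{\left(y \right)} = \frac{31}{8}$ ($h{\left(y \right)} = 4 + \frac{3 \frac{1}{-3}}{8} = 4 + \frac{3 \left(- \frac{1}{3}\right)}{8} = 4 + \frac{1}{8} \left(-1\right) = 4 - \frac{1}{8} = \frac{31}{8}$)
$c = 2$
$M{\left(P \right)} = \frac{1}{2 + P} - P$ ($M{\left(P \right)} = \frac{1}{P + 2} - P = \frac{1}{2 + P} - P$)
$220 \left(-291\right) + M{\left(h{\left(6 \right)} \right)} = 220 \left(-291\right) + \frac{1 - \left(\frac{31}{8}\right)^{2} - \frac{31}{4}}{2 + \frac{31}{8}} = -64020 + \frac{1 - \frac{961}{64} - \frac{31}{4}}{\frac{47}{8}} = -64020 + \frac{8 \left(1 - \frac{961}{64} - \frac{31}{4}\right)}{47} = -64020 + \frac{8}{47} \left(- \frac{1393}{64}\right) = -64020 - \frac{1393}{376} = - \frac{24072913}{376}$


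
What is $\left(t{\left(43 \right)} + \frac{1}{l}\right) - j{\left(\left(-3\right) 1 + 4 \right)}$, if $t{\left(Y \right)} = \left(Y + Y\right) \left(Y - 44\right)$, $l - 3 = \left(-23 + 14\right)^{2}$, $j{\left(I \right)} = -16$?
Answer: $- \frac{5879}{84} \approx -69.988$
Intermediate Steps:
$l = 84$ ($l = 3 + \left(-23 + 14\right)^{2} = 3 + \left(-9\right)^{2} = 3 + 81 = 84$)
$t{\left(Y \right)} = 2 Y \left(-44 + Y\right)$
$\left(t{\left(43 \right)} + \frac{1}{l}\right) - j{\left(\left(-3\right) 1 + 4 \right)} = \left(2 \cdot 43 \left(-44 + 43\right) + \frac{1}{84}\right) - -16 = \left(2 \cdot 43 \left(-1\right) + \frac{1}{84}\right) + 16 = \left(-86 + \frac{1}{84}\right) + 16 = - \frac{7223}{84} + 16 = - \frac{5879}{84}$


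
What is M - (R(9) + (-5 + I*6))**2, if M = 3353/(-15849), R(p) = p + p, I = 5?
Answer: -29308154/15849 ≈ -1849.2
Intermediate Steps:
R(p) = 2*p
M = -3353/15849 (M = 3353*(-1/15849) = -3353/15849 ≈ -0.21156)
M - (R(9) + (-5 + I*6))**2 = -3353/15849 - (2*9 + (-5 + 5*6))**2 = -3353/15849 - (18 + (-5 + 30))**2 = -3353/15849 - (18 + 25)**2 = -3353/15849 - 1*43**2 = -3353/15849 - 1*1849 = -3353/15849 - 1849 = -29308154/15849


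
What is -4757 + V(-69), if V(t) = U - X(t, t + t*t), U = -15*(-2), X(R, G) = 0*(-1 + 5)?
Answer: -4727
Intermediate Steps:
X(R, G) = 0 (X(R, G) = 0*4 = 0)
U = 30
V(t) = 30 (V(t) = 30 - 1*0 = 30 + 0 = 30)
-4757 + V(-69) = -4757 + 30 = -4727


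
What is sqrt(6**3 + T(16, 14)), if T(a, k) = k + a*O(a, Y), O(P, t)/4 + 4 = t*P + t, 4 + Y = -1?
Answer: I*sqrt(5466) ≈ 73.932*I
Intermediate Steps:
Y = -5 (Y = -4 - 1 = -5)
O(P, t) = -16 + 4*t + 4*P*t (O(P, t) = -16 + 4*(t*P + t) = -16 + 4*(P*t + t) = -16 + 4*(t + P*t) = -16 + (4*t + 4*P*t) = -16 + 4*t + 4*P*t)
T(a, k) = k + a*(-36 - 20*a) (T(a, k) = k + a*(-16 + 4*(-5) + 4*a*(-5)) = k + a*(-16 - 20 - 20*a) = k + a*(-36 - 20*a))
sqrt(6**3 + T(16, 14)) = sqrt(6**3 + (14 - 36*16 - 20*16**2)) = sqrt(216 + (14 - 576 - 20*256)) = sqrt(216 + (14 - 576 - 5120)) = sqrt(216 - 5682) = sqrt(-5466) = I*sqrt(5466)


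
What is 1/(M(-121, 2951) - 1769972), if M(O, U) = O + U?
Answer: -1/1767142 ≈ -5.6589e-7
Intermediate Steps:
1/(M(-121, 2951) - 1769972) = 1/((-121 + 2951) - 1769972) = 1/(2830 - 1769972) = 1/(-1767142) = -1/1767142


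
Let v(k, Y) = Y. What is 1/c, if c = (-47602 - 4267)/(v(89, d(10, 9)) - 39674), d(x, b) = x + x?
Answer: 39654/51869 ≈ 0.76450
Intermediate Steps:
d(x, b) = 2*x
c = 51869/39654 (c = (-47602 - 4267)/(2*10 - 39674) = -51869/(20 - 39674) = -51869/(-39654) = -51869*(-1/39654) = 51869/39654 ≈ 1.3080)
1/c = 1/(51869/39654) = 39654/51869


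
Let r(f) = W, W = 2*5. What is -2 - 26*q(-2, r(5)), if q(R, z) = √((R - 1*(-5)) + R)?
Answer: -28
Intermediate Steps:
W = 10
r(f) = 10
q(R, z) = √(5 + 2*R) (q(R, z) = √((R + 5) + R) = √((5 + R) + R) = √(5 + 2*R))
-2 - 26*q(-2, r(5)) = -2 - 26*√(5 + 2*(-2)) = -2 - 26*√(5 - 4) = -2 - 26*√1 = -2 - 26*1 = -2 - 26 = -28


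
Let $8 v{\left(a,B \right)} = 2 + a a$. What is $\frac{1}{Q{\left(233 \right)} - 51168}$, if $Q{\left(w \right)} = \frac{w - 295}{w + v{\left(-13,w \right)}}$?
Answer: $- \frac{2035}{104127376} \approx -1.9543 \cdot 10^{-5}$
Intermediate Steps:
$v{\left(a,B \right)} = \frac{1}{4} + \frac{a^{2}}{8}$ ($v{\left(a,B \right)} = \frac{2 + a a}{8} = \frac{2 + a^{2}}{8} = \frac{1}{4} + \frac{a^{2}}{8}$)
$Q{\left(w \right)} = \frac{-295 + w}{\frac{171}{8} + w}$ ($Q{\left(w \right)} = \frac{w - 295}{w + \left(\frac{1}{4} + \frac{\left(-13\right)^{2}}{8}\right)} = \frac{-295 + w}{w + \left(\frac{1}{4} + \frac{1}{8} \cdot 169\right)} = \frac{-295 + w}{w + \left(\frac{1}{4} + \frac{169}{8}\right)} = \frac{-295 + w}{w + \frac{171}{8}} = \frac{-295 + w}{\frac{171}{8} + w}$)
$\frac{1}{Q{\left(233 \right)} - 51168} = \frac{1}{\frac{8 \left(-295 + 233\right)}{171 + 8 \cdot 233} - 51168} = \frac{1}{8 \frac{1}{171 + 1864} \left(-62\right) - 51168} = \frac{1}{8 \cdot \frac{1}{2035} \left(-62\right) - 51168} = \frac{1}{- \frac{496}{2035} - 51168} = \frac{1}{- \frac{104127376}{2035}} = - \frac{2035}{104127376}$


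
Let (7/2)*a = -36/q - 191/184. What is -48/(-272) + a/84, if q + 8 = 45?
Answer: 5771909/34026384 ≈ 0.16963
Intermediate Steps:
q = 37 (q = -8 + 45 = 37)
a = -13691/23828 (a = 2*(-36/37 - 191/184)/7 = (2/7)*(-13691/6808) = -13691/23828 ≈ -0.57458)
-48/(-272) + a/84 = -48/(-272) - 13691/23828/84 = -48*(-1/272) - 13691/23828*1/84 = 3/17 - 13691/2001552 = 5771909/34026384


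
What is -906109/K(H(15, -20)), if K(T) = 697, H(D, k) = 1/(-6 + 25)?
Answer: -906109/697 ≈ -1300.0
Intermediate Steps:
H(D, k) = 1/19
-906109/K(H(15, -20)) = -906109/697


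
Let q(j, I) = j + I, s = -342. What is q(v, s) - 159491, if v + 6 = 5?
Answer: -159834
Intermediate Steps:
v = -1 (v = -6 + 5 = -1)
q(j, I) = I + j
q(v, s) - 159491 = (-342 - 1) - 159491 = -343 - 159491 = -159834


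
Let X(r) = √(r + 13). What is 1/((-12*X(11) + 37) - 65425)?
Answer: -5449/356298924 + √6/178149462 ≈ -1.5280e-5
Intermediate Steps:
X(r) = √(13 + r)
1/((-12*X(11) + 37) - 65425) = 1/((-12*√(13 + 11) + 37) - 65425) = 1/((-24*√6 + 37) - 65425) = 1/((37 - 24*√6) - 65425) = 1/(-65388 - 24*√6)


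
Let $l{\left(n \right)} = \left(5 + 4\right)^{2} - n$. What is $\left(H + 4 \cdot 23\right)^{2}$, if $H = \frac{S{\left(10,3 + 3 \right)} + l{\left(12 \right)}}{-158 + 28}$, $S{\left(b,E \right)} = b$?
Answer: $\frac{141158161}{16900} \approx 8352.5$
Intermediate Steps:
$l{\left(n \right)} = 81 - n$ ($l{\left(n \right)} = 9^{2} - n = 81 - n$)
$H = - \frac{79}{130}$ ($H = \frac{10 + \left(81 - 12\right)}{-158 + 28} = \frac{10 + \left(81 - 12\right)}{-130} = \left(10 + 69\right) \left(- \frac{1}{130}\right) = 79 \left(- \frac{1}{130}\right) = - \frac{79}{130} \approx -0.60769$)
$\left(H + 4 \cdot 23\right)^{2} = \left(- \frac{79}{130} + 4 \cdot 23\right)^{2} = \left(- \frac{79}{130} + 92\right)^{2} = \left(\frac{11881}{130}\right)^{2} = \frac{141158161}{16900}$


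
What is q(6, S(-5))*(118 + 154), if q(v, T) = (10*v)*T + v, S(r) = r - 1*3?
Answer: -128928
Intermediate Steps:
S(r) = -3 + r (S(r) = r - 3 = -3 + r)
q(v, T) = v + 10*T*v (q(v, T) = 10*T*v + v = v + 10*T*v)
q(6, S(-5))*(118 + 154) = (6*(1 + 10*(-3 - 5)))*(118 + 154) = (6*(1 + 10*(-8)))*272 = (6*(1 - 80))*272 = (6*(-79))*272 = -474*272 = -128928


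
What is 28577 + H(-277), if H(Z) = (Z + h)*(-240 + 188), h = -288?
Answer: 57957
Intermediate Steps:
H(Z) = 14976 - 52*Z (H(Z) = (Z - 288)*(-240 + 188) = (-288 + Z)*(-52) = 14976 - 52*Z)
28577 + H(-277) = 28577 + (14976 - 52*(-277)) = 28577 + (14976 + 14404) = 28577 + 29380 = 57957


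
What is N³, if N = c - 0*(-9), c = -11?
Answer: -1331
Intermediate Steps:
N = -11 (N = -11 - 0*(-9) = -11 - 1*0 = -11 + 0 = -11)
N³ = (-11)³ = -1331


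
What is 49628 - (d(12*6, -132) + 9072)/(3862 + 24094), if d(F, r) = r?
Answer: 346847857/6989 ≈ 49628.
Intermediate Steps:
49628 - (d(12*6, -132) + 9072)/(3862 + 24094) = 49628 - (-132 + 9072)/(3862 + 24094) = 49628 - 8940/27956 = 49628 - 1*2235/6989 = 49628 - 2235/6989 = 346847857/6989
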